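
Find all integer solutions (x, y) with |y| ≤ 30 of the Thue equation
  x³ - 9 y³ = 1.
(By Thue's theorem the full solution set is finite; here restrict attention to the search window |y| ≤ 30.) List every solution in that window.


The equation is x³ - 9y³ = 1. For fixed y, x³ = 9·y³ + 1, so a solution requires the RHS to be a perfect cube.
Strategy: iterate y from -30 to 30, compute RHS = 9·y³ + 1, and check whether it is a (positive or negative) perfect cube.
Check small values of y:
  y = 0: RHS = 1 = (1)³ ⇒ x = 1 works.
  y = 1: RHS = 10 is not a perfect cube.
  y = -1: RHS = -8 = (-2)³ ⇒ x = -2 works.
  y = 2: RHS = 73 is not a perfect cube.
  y = -2: RHS = -71 is not a perfect cube.
  y = 3: RHS = 244 is not a perfect cube.
  y = -3: RHS = -242 is not a perfect cube.
Continuing the search up to |y| = 30 finds no further solutions beyond those listed.
Collected solutions: (1, 0), (-2, -1).

Solutions (with |y| ≤ 30): (1, 0), (-2, -1).


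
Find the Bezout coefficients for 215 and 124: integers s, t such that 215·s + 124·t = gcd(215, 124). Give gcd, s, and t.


Euclidean algorithm on (215, 124) — divide until remainder is 0:
  215 = 1 · 124 + 91
  124 = 1 · 91 + 33
  91 = 2 · 33 + 25
  33 = 1 · 25 + 8
  25 = 3 · 8 + 1
  8 = 8 · 1 + 0
gcd(215, 124) = 1.
Track Bezout coefficients alongside the remainders: start with r₀ = 215 = a·1 + b·0 (s = 1, t = 0) and r₁ = 124 = a·0 + b·1 (s = 0, t = 1); each new remainder r_{k+1} = r_{k-1} − q_k·r_k inherits s_{k+1} = s_{k-1} − q_k·s_k, t_{k+1} = t_{k-1} − q_k·t_k, so r_k = a·s_k + b·t_k at every step:
  q = 1: r = 91, s = 1 − 1·0 = 1, t = 0 − 1·1 = -1  (check: 215·1 + 124·(-1) = 91)
  q = 1: r = 33, s = 0 − 1·1 = -1, t = 1 − 1·(-1) = 2  (check: 215·(-1) + 124·2 = 33)
  q = 2: r = 25, s = 1 − 2·(-1) = 3, t = -1 − 2·2 = -5  (check: 215·3 + 124·(-5) = 25)
  q = 1: r = 8, s = -1 − 1·3 = -4, t = 2 − 1·(-5) = 7  (check: 215·(-4) + 124·7 = 8)
  q = 3: r = 1, s = 3 − 3·(-4) = 15, t = -5 − 3·7 = -26  (check: 215·15 + 124·(-26) = 1)
The row with r = 1 (the gcd) gives the Bezout coefficients s = 15, t = -26.
Result: 215 · (15) + 124 · (-26) = 1.

gcd(215, 124) = 1; s = 15, t = -26 (check: 215·15 + 124·(-26) = 1).


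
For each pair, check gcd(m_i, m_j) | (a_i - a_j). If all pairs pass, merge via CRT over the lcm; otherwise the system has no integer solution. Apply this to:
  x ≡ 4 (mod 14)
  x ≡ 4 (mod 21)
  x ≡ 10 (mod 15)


Moduli 14, 21, 15 are not pairwise coprime, so CRT works modulo lcm(m_i) when all pairwise compatibility conditions hold.
Pairwise compatibility: gcd(m_i, m_j) must divide a_i - a_j for every pair.
Merge one congruence at a time:
  Start: x ≡ 4 (mod 14).
  Combine with x ≡ 4 (mod 21): gcd(14, 21) = 7; 4 - 4 = 0, which IS divisible by 7, so compatible.
    Write x = 4 + 14·t and substitute into x ≡ 4 (mod 21): 14·t ≡ 4 − 4 = 0 (mod 21).
    Divide the congruence (and modulus) by g = 7: 2·t ≡ 0 (mod 3).
    The inverse of 2 mod 3 is 2 (since 2·2 = 4 = 1·3 + 1), so t ≡ 2·0 = 0 ≡ 0 (mod 3).
    Then x = 4 + 14·0 = 4, valid modulo lcm(14, 21) = 42: x ≡ 4 (mod 42).
  Combine with x ≡ 10 (mod 15): gcd(42, 15) = 3; 10 - 4 = 6, which IS divisible by 3, so compatible.
    Write x = 4 + 42·t and substitute into x ≡ 10 (mod 15): 42·t ≡ 10 − 4 = 6 (mod 15).
    Divide the congruence (and modulus) by g = 3: 14·t ≡ 2 (mod 5).
    Reduce coefficients mod 5: 4·t ≡ 2 (mod 5).
    The inverse of 4 mod 5 is 4 (since 4·4 = 16 = 3·5 + 1), so t ≡ 4·2 = 8 ≡ 3 (mod 5).
    Then x = 4 + 42·3 = 130, valid modulo lcm(42, 15) = 210: x ≡ 130 (mod 210).
Verify: 130 mod 14 = 4, 130 mod 21 = 4, 130 mod 15 = 10.

x ≡ 130 (mod 210).


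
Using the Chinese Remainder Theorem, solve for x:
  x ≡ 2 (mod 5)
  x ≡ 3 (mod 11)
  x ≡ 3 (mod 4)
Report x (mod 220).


Moduli 5, 11, 4 are pairwise coprime; by CRT there is a unique solution modulo M = 5 · 11 · 4 = 220.
Solve pairwise, accumulating the modulus:
  Start with x ≡ 2 (mod 5).
  Combine with x ≡ 3 (mod 11): since gcd(5, 11) = 1, we get a unique residue mod 55.
    Write x = 2 + 5·t and substitute into x ≡ 3 (mod 11): 5·t ≡ 3 − 2 = 1 (mod 11).
    The inverse of 5 mod 11 is 9 (since 5·9 = 45 = 4·11 + 1), so t ≡ 9·1 = 9 ≡ 9 (mod 11).
    Then x = 2 + 5·9 = 47, valid modulo lcm(5, 11) = 55: x ≡ 47 (mod 55).
  Combine with x ≡ 3 (mod 4): since gcd(55, 4) = 1, we get a unique residue mod 220.
    Write x = 47 + 55·t and substitute into x ≡ 3 (mod 4): 55·t ≡ 3 − 47 = -44 (mod 4).
    Reduce coefficients mod 4: 3·t ≡ 0 (mod 4).
    The inverse of 3 mod 4 is 3 (since 3·3 = 9 = 2·4 + 1), so t ≡ 3·0 = 0 ≡ 0 (mod 4).
    Then x = 47 + 55·0 = 47, valid modulo lcm(55, 4) = 220: x ≡ 47 (mod 220).
Verify: 47 mod 5 = 2 ✓, 47 mod 11 = 3 ✓, 47 mod 4 = 3 ✓.

x ≡ 47 (mod 220).


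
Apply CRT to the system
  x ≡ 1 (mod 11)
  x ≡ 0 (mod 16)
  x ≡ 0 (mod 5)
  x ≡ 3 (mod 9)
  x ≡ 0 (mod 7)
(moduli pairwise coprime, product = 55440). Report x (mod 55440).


Product of moduli M = 11 · 16 · 5 · 9 · 7 = 55440.
Merge one congruence at a time:
  Start: x ≡ 1 (mod 11).
  Combine with x ≡ 0 (mod 16); new modulus lcm = 176.
    Write x = 1 + 11·t and substitute into x ≡ 0 (mod 16): 11·t ≡ 0 − 1 = -1 (mod 16).
    Reduce coefficients mod 16: 11·t ≡ 15 (mod 16).
    The inverse of 11 mod 16 is 3 (since 11·3 = 33 = 2·16 + 1), so t ≡ 3·15 = 45 ≡ 13 (mod 16).
    Then x = 1 + 11·13 = 144, valid modulo lcm(11, 16) = 176: x ≡ 144 (mod 176).
  Combine with x ≡ 0 (mod 5); new modulus lcm = 880.
    Write x = 144 + 176·t and substitute into x ≡ 0 (mod 5): 176·t ≡ 0 − 144 = -144 (mod 5).
    Reduce coefficients mod 5: 1·t ≡ 1 (mod 5).
    So t ≡ 1 (mod 5).
    Then x = 144 + 176·1 = 320, valid modulo lcm(176, 5) = 880: x ≡ 320 (mod 880).
  Combine with x ≡ 3 (mod 9); new modulus lcm = 7920.
    Write x = 320 + 880·t and substitute into x ≡ 3 (mod 9): 880·t ≡ 3 − 320 = -317 (mod 9).
    Reduce coefficients mod 9: 7·t ≡ 7 (mod 9).
    The inverse of 7 mod 9 is 4 (since 7·4 = 28 = 3·9 + 1), so t ≡ 4·7 = 28 ≡ 1 (mod 9).
    Then x = 320 + 880·1 = 1200, valid modulo lcm(880, 9) = 7920: x ≡ 1200 (mod 7920).
  Combine with x ≡ 0 (mod 7); new modulus lcm = 55440.
    Write x = 1200 + 7920·t and substitute into x ≡ 0 (mod 7): 7920·t ≡ 0 − 1200 = -1200 (mod 7).
    Reduce coefficients mod 7: 3·t ≡ 4 (mod 7).
    The inverse of 3 mod 7 is 5 (since 3·5 = 15 = 2·7 + 1), so t ≡ 5·4 = 20 ≡ 6 (mod 7).
    Then x = 1200 + 7920·6 = 48720, valid modulo lcm(7920, 7) = 55440: x ≡ 48720 (mod 55440).
Verify against each original: 48720 mod 11 = 1, 48720 mod 16 = 0, 48720 mod 5 = 0, 48720 mod 9 = 3, 48720 mod 7 = 0.

x ≡ 48720 (mod 55440).


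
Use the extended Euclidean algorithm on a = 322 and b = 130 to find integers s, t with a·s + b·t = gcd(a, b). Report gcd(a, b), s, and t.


Euclidean algorithm on (322, 130) — divide until remainder is 0:
  322 = 2 · 130 + 62
  130 = 2 · 62 + 6
  62 = 10 · 6 + 2
  6 = 3 · 2 + 0
gcd(322, 130) = 2.
Track Bezout coefficients alongside the remainders: start with r₀ = 322 = a·1 + b·0 (s = 1, t = 0) and r₁ = 130 = a·0 + b·1 (s = 0, t = 1); each new remainder r_{k+1} = r_{k-1} − q_k·r_k inherits s_{k+1} = s_{k-1} − q_k·s_k, t_{k+1} = t_{k-1} − q_k·t_k, so r_k = a·s_k + b·t_k at every step:
  q = 2: r = 62, s = 1 − 2·0 = 1, t = 0 − 2·1 = -2  (check: 322·1 + 130·(-2) = 62)
  q = 2: r = 6, s = 0 − 2·1 = -2, t = 1 − 2·(-2) = 5  (check: 322·(-2) + 130·5 = 6)
  q = 10: r = 2, s = 1 − 10·(-2) = 21, t = -2 − 10·5 = -52  (check: 322·21 + 130·(-52) = 2)
The row with r = 2 (the gcd) gives the Bezout coefficients s = 21, t = -52.
Result: 322 · (21) + 130 · (-52) = 2.

gcd(322, 130) = 2; s = 21, t = -52 (check: 322·21 + 130·(-52) = 2).


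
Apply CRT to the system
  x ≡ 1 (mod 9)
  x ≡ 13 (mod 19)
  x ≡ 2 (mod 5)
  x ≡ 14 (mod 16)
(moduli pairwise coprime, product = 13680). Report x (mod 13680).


Product of moduli M = 9 · 19 · 5 · 16 = 13680.
Merge one congruence at a time:
  Start: x ≡ 1 (mod 9).
  Combine with x ≡ 13 (mod 19); new modulus lcm = 171.
    Write x = 1 + 9·t and substitute into x ≡ 13 (mod 19): 9·t ≡ 13 − 1 = 12 (mod 19).
    The inverse of 9 mod 19 is 17 (since 9·17 = 153 = 8·19 + 1), so t ≡ 17·12 = 204 ≡ 14 (mod 19).
    Then x = 1 + 9·14 = 127, valid modulo lcm(9, 19) = 171: x ≡ 127 (mod 171).
  Combine with x ≡ 2 (mod 5); new modulus lcm = 855.
    Write x = 127 + 171·t and substitute into x ≡ 2 (mod 5): 171·t ≡ 2 − 127 = -125 (mod 5).
    Reduce coefficients mod 5: 1·t ≡ 0 (mod 5).
    So t ≡ 0 (mod 5).
    Then x = 127 + 171·0 = 127, valid modulo lcm(171, 5) = 855: x ≡ 127 (mod 855).
  Combine with x ≡ 14 (mod 16); new modulus lcm = 13680.
    Write x = 127 + 855·t and substitute into x ≡ 14 (mod 16): 855·t ≡ 14 − 127 = -113 (mod 16).
    Reduce coefficients mod 16: 7·t ≡ 15 (mod 16).
    The inverse of 7 mod 16 is 7 (since 7·7 = 49 = 3·16 + 1), so t ≡ 7·15 = 105 ≡ 9 (mod 16).
    Then x = 127 + 855·9 = 7822, valid modulo lcm(855, 16) = 13680: x ≡ 7822 (mod 13680).
Verify against each original: 7822 mod 9 = 1, 7822 mod 19 = 13, 7822 mod 5 = 2, 7822 mod 16 = 14.

x ≡ 7822 (mod 13680).


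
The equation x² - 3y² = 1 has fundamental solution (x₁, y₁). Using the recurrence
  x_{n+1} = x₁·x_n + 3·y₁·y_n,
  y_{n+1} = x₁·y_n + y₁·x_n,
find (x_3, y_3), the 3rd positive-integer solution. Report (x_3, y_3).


Step 1: Find the fundamental solution (x₁, y₁) of x² - 3y² = 1.
  Expand √3 as a continued fraction. a₀ = ⌊√3⌋ = 1; iterate m_{k+1} = d_k·a_k − m_k, d_{k+1} = (3 − m_{k+1}²)/d_k, a_{k+1} = ⌊(a₀ + m_{k+1})/d_{k+1}⌋ (starting m₀ = 0, d₀ = 1), with convergents p_k = a_k·p_{k-1} + p_{k-2}, q_k = a_k·q_{k-1} + q_{k-2} (p₋₁ = 1, q₋₁ = 0):
  k = 0: a₀ = 1; p₀/q₀ = 1/1; p₀² − 3·q₀² = 1 − 3 = -2.
  k = 1: m = 1, d = 2, a = ⌊(1 + 1)/2⌋ = 1; p/q = (1·1 + 1)/(1·1 + 0) = 2/1; p² − 3·q² = 4 − 3 = 1.
  The first convergent with p² − 3·q² = 1 gives the fundamental solution (x₁, y₁) = (2, 1).
Step 2: Apply the recurrence (x_{n+1}, y_{n+1}) = (x₁x_n + 3y₁y_n, x₁y_n + y₁x_n) repeatedly.
  From (x_1, y_1) = (2, 1): x_2 = 2·2 + 3·1·1 = 7; y_2 = 2·1 + 1·2 = 4.
  From (x_2, y_2) = (7, 4): x_3 = 2·7 + 3·1·4 = 26; y_3 = 2·4 + 1·7 = 15.
Step 3: Verify x_3² - 3·y_3² = 676 - 675 = 1 (should be 1). ✓

(x_1, y_1) = (2, 1); (x_3, y_3) = (26, 15).


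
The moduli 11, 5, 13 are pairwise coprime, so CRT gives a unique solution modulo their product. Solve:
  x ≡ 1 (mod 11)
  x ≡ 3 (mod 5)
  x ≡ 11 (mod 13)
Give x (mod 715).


Moduli 11, 5, 13 are pairwise coprime; by CRT there is a unique solution modulo M = 11 · 5 · 13 = 715.
Solve pairwise, accumulating the modulus:
  Start with x ≡ 1 (mod 11).
  Combine with x ≡ 3 (mod 5): since gcd(11, 5) = 1, we get a unique residue mod 55.
    Write x = 1 + 11·t and substitute into x ≡ 3 (mod 5): 11·t ≡ 3 − 1 = 2 (mod 5).
    Reduce coefficients mod 5: 1·t ≡ 2 (mod 5).
    So t ≡ 2 (mod 5).
    Then x = 1 + 11·2 = 23, valid modulo lcm(11, 5) = 55: x ≡ 23 (mod 55).
  Combine with x ≡ 11 (mod 13): since gcd(55, 13) = 1, we get a unique residue mod 715.
    Write x = 23 + 55·t and substitute into x ≡ 11 (mod 13): 55·t ≡ 11 − 23 = -12 (mod 13).
    Reduce coefficients mod 13: 3·t ≡ 1 (mod 13).
    The inverse of 3 mod 13 is 9 (since 3·9 = 27 = 2·13 + 1), so t ≡ 9·1 = 9 ≡ 9 (mod 13).
    Then x = 23 + 55·9 = 518, valid modulo lcm(55, 13) = 715: x ≡ 518 (mod 715).
Verify: 518 mod 11 = 1 ✓, 518 mod 5 = 3 ✓, 518 mod 13 = 11 ✓.

x ≡ 518 (mod 715).


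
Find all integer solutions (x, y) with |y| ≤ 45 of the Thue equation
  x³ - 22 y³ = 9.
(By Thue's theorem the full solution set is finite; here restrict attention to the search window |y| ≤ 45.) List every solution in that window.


The equation is x³ - 22y³ = 9. For fixed y, x³ = 22·y³ + 9, so a solution requires the RHS to be a perfect cube.
Strategy: iterate y from -45 to 45, compute RHS = 22·y³ + 9, and check whether it is a (positive or negative) perfect cube.
Check small values of y:
  y = 0: RHS = 9 is not a perfect cube.
  y = 1: RHS = 31 is not a perfect cube.
  y = -1: RHS = -13 is not a perfect cube.
  y = 2: RHS = 185 is not a perfect cube.
  y = -2: RHS = -167 is not a perfect cube.
  y = 3: RHS = 603 is not a perfect cube.
  y = -3: RHS = -585 is not a perfect cube.
Continuing the search up to |y| = 45 finds no solutions either.
No (x, y) in the scanned range satisfies the equation.

No integer solutions with |y| ≤ 45.


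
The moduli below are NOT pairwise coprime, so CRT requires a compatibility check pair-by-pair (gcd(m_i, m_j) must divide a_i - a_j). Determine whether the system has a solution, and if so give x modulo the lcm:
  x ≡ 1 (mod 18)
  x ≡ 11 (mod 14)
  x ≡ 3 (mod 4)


Moduli 18, 14, 4 are not pairwise coprime, so CRT works modulo lcm(m_i) when all pairwise compatibility conditions hold.
Pairwise compatibility: gcd(m_i, m_j) must divide a_i - a_j for every pair.
Merge one congruence at a time:
  Start: x ≡ 1 (mod 18).
  Combine with x ≡ 11 (mod 14): gcd(18, 14) = 2; 11 - 1 = 10, which IS divisible by 2, so compatible.
    Write x = 1 + 18·t and substitute into x ≡ 11 (mod 14): 18·t ≡ 11 − 1 = 10 (mod 14).
    Divide the congruence (and modulus) by g = 2: 9·t ≡ 5 (mod 7).
    Reduce coefficients mod 7: 2·t ≡ 5 (mod 7).
    The inverse of 2 mod 7 is 4 (since 2·4 = 8 = 1·7 + 1), so t ≡ 4·5 = 20 ≡ 6 (mod 7).
    Then x = 1 + 18·6 = 109, valid modulo lcm(18, 14) = 126: x ≡ 109 (mod 126).
  Combine with x ≡ 3 (mod 4): gcd(126, 4) = 2; 3 - 109 = -106, which IS divisible by 2, so compatible.
    Write x = 109 + 126·t and substitute into x ≡ 3 (mod 4): 126·t ≡ 3 − 109 = -106 (mod 4).
    Divide the congruence (and modulus) by g = 2: 63·t ≡ -53 (mod 2).
    Reduce coefficients mod 2: 1·t ≡ 1 (mod 2).
    So t ≡ 1 (mod 2).
    Then x = 109 + 126·1 = 235, valid modulo lcm(126, 4) = 252: x ≡ 235 (mod 252).
Verify: 235 mod 18 = 1, 235 mod 14 = 11, 235 mod 4 = 3.

x ≡ 235 (mod 252).


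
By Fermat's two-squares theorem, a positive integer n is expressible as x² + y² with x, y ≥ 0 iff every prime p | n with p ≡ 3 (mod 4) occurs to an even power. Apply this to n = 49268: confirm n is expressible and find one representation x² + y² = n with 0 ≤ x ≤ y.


Step 1: Factor n = 49268 = 2^2 · 109 · 113.
Step 2: Check the mod-4 condition on each prime factor: 2 = 2 (special); 109 ≡ 1 (mod 4), exponent 1; 113 ≡ 1 (mod 4), exponent 1.
All primes ≡ 3 (mod 4) appear to even exponent (or don't appear), so by the two-squares theorem n IS expressible as a sum of two squares.
Step 3: Build a representation. Group n = k² · m with k = 2 and m = 109 · 113 = 12317 (a product of primes ≡ 1 (mod 4)); a representation of m scales to one of n via (k·x)² + (k·y)² = k²(x² + y²). Each prime p ≡ 1 (mod 4) is itself a sum of two squares; find a² by testing p − a² for a perfect square:
  109: 109 − 1² = 108, 109 − 2² = 105, 109 − 3² = 100 = 10² ⇒ 109 = 3² + 10².
  113: 113 − 1² = 112, 113 − 2² = 109, 113 − 3² = 104, 113 − 4² = 97, 113 − 5² = 88, 113 − 6² = 77, 113 − 7² = 64 = 8² ⇒ 113 = 7² + 8².
  Combine using the Brahmagupta–Fibonacci identity (a² + b²)(c² + d²) = (ac − bd)² + (ad + bc)² = (ac + bd)² + (ad − bc)²:
  109 · 113 = 12317: from (3² + 10²)(7² + 8²), take (3·7 − 10·8, 3·8 + 10·7) = (21 − 80, 24 + 70) = (-59, 94); dropping signs (only squares matter) gives (59, 94); check 59² + 94² = 3481 + 8836 = 12317 ✓.
  Scale by k = 2: (2·59, 2·94) = (118, 188).
Step 4: Order so x ≤ y and verify: 118² + 188² = 13924 + 35344 = 49268 = n. ✓

n = 49268 = 118² + 188² (one valid representation with x ≤ y).


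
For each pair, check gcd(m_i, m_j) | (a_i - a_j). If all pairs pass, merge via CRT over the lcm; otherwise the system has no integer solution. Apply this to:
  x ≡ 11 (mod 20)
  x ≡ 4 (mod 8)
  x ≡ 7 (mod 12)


Moduli 20, 8, 12 are not pairwise coprime, so CRT works modulo lcm(m_i) when all pairwise compatibility conditions hold.
Pairwise compatibility: gcd(m_i, m_j) must divide a_i - a_j for every pair.
Merge one congruence at a time:
  Start: x ≡ 11 (mod 20).
  Combine with x ≡ 4 (mod 8): gcd(20, 8) = 4, and 4 - 11 = -7 is NOT divisible by 4.
    ⇒ system is inconsistent (no integer solution).

No solution (the system is inconsistent).


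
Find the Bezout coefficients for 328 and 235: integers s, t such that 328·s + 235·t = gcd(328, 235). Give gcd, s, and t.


Euclidean algorithm on (328, 235) — divide until remainder is 0:
  328 = 1 · 235 + 93
  235 = 2 · 93 + 49
  93 = 1 · 49 + 44
  49 = 1 · 44 + 5
  44 = 8 · 5 + 4
  5 = 1 · 4 + 1
  4 = 4 · 1 + 0
gcd(328, 235) = 1.
Track Bezout coefficients alongside the remainders: start with r₀ = 328 = a·1 + b·0 (s = 1, t = 0) and r₁ = 235 = a·0 + b·1 (s = 0, t = 1); each new remainder r_{k+1} = r_{k-1} − q_k·r_k inherits s_{k+1} = s_{k-1} − q_k·s_k, t_{k+1} = t_{k-1} − q_k·t_k, so r_k = a·s_k + b·t_k at every step:
  q = 1: r = 93, s = 1 − 1·0 = 1, t = 0 − 1·1 = -1  (check: 328·1 + 235·(-1) = 93)
  q = 2: r = 49, s = 0 − 2·1 = -2, t = 1 − 2·(-1) = 3  (check: 328·(-2) + 235·3 = 49)
  q = 1: r = 44, s = 1 − 1·(-2) = 3, t = -1 − 1·3 = -4  (check: 328·3 + 235·(-4) = 44)
  q = 1: r = 5, s = -2 − 1·3 = -5, t = 3 − 1·(-4) = 7  (check: 328·(-5) + 235·7 = 5)
  q = 8: r = 4, s = 3 − 8·(-5) = 43, t = -4 − 8·7 = -60  (check: 328·43 + 235·(-60) = 4)
  q = 1: r = 1, s = -5 − 1·43 = -48, t = 7 − 1·(-60) = 67  (check: 328·(-48) + 235·67 = 1)
The row with r = 1 (the gcd) gives the Bezout coefficients s = -48, t = 67.
Result: 328 · (-48) + 235 · (67) = 1.

gcd(328, 235) = 1; s = -48, t = 67 (check: 328·(-48) + 235·67 = 1).


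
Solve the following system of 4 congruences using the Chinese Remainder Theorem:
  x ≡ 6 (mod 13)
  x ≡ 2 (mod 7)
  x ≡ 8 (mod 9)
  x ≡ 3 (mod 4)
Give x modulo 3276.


Product of moduli M = 13 · 7 · 9 · 4 = 3276.
Merge one congruence at a time:
  Start: x ≡ 6 (mod 13).
  Combine with x ≡ 2 (mod 7); new modulus lcm = 91.
    Write x = 6 + 13·t and substitute into x ≡ 2 (mod 7): 13·t ≡ 2 − 6 = -4 (mod 7).
    Reduce coefficients mod 7: 6·t ≡ 3 (mod 7).
    The inverse of 6 mod 7 is 6 (since 6·6 = 36 = 5·7 + 1), so t ≡ 6·3 = 18 ≡ 4 (mod 7).
    Then x = 6 + 13·4 = 58, valid modulo lcm(13, 7) = 91: x ≡ 58 (mod 91).
  Combine with x ≡ 8 (mod 9); new modulus lcm = 819.
    Write x = 58 + 91·t and substitute into x ≡ 8 (mod 9): 91·t ≡ 8 − 58 = -50 (mod 9).
    Reduce coefficients mod 9: 1·t ≡ 4 (mod 9).
    So t ≡ 4 (mod 9).
    Then x = 58 + 91·4 = 422, valid modulo lcm(91, 9) = 819: x ≡ 422 (mod 819).
  Combine with x ≡ 3 (mod 4); new modulus lcm = 3276.
    Write x = 422 + 819·t and substitute into x ≡ 3 (mod 4): 819·t ≡ 3 − 422 = -419 (mod 4).
    Reduce coefficients mod 4: 3·t ≡ 1 (mod 4).
    The inverse of 3 mod 4 is 3 (since 3·3 = 9 = 2·4 + 1), so t ≡ 3·1 = 3 ≡ 3 (mod 4).
    Then x = 422 + 819·3 = 2879, valid modulo lcm(819, 4) = 3276: x ≡ 2879 (mod 3276).
Verify against each original: 2879 mod 13 = 6, 2879 mod 7 = 2, 2879 mod 9 = 8, 2879 mod 4 = 3.

x ≡ 2879 (mod 3276).


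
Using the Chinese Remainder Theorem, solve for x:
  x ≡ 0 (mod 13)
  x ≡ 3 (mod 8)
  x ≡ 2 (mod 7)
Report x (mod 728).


Moduli 13, 8, 7 are pairwise coprime; by CRT there is a unique solution modulo M = 13 · 8 · 7 = 728.
Solve pairwise, accumulating the modulus:
  Start with x ≡ 0 (mod 13).
  Combine with x ≡ 3 (mod 8): since gcd(13, 8) = 1, we get a unique residue mod 104.
    Write x = 0 + 13·t and substitute into x ≡ 3 (mod 8): 13·t ≡ 3 − 0 = 3 (mod 8).
    Reduce coefficients mod 8: 5·t ≡ 3 (mod 8).
    The inverse of 5 mod 8 is 5 (since 5·5 = 25 = 3·8 + 1), so t ≡ 5·3 = 15 ≡ 7 (mod 8).
    Then x = 0 + 13·7 = 91, valid modulo lcm(13, 8) = 104: x ≡ 91 (mod 104).
  Combine with x ≡ 2 (mod 7): since gcd(104, 7) = 1, we get a unique residue mod 728.
    Write x = 91 + 104·t and substitute into x ≡ 2 (mod 7): 104·t ≡ 2 − 91 = -89 (mod 7).
    Reduce coefficients mod 7: 6·t ≡ 2 (mod 7).
    The inverse of 6 mod 7 is 6 (since 6·6 = 36 = 5·7 + 1), so t ≡ 6·2 = 12 ≡ 5 (mod 7).
    Then x = 91 + 104·5 = 611, valid modulo lcm(104, 7) = 728: x ≡ 611 (mod 728).
Verify: 611 mod 13 = 0 ✓, 611 mod 8 = 3 ✓, 611 mod 7 = 2 ✓.

x ≡ 611 (mod 728).


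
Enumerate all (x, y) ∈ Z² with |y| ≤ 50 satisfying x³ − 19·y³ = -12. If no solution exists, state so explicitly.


The equation is x³ - 19y³ = -12. For fixed y, x³ = 19·y³ − 12, so a solution requires the RHS to be a perfect cube.
Strategy: iterate y from -50 to 50, compute RHS = 19·y³ − 12, and check whether it is a (positive or negative) perfect cube.
Check small values of y:
  y = 0: RHS = -12 is not a perfect cube.
  y = 1: RHS = 7 is not a perfect cube.
  y = -1: RHS = -31 is not a perfect cube.
  y = 2: RHS = 140 is not a perfect cube.
  y = -2: RHS = -164 is not a perfect cube.
  y = 3: RHS = 501 is not a perfect cube.
  y = -3: RHS = -525 is not a perfect cube.
Continuing the search up to |y| = 50 finds no solutions either.
No (x, y) in the scanned range satisfies the equation.

No integer solutions with |y| ≤ 50.


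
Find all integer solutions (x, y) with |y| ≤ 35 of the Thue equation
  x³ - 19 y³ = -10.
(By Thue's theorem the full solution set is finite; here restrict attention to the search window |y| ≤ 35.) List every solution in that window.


The equation is x³ - 19y³ = -10. For fixed y, x³ = 19·y³ − 10, so a solution requires the RHS to be a perfect cube.
Strategy: iterate y from -35 to 35, compute RHS = 19·y³ − 10, and check whether it is a (positive or negative) perfect cube.
Check small values of y:
  y = 0: RHS = -10 is not a perfect cube.
  y = 1: RHS = 9 is not a perfect cube.
  y = -1: RHS = -29 is not a perfect cube.
  y = 2: RHS = 142 is not a perfect cube.
  y = -2: RHS = -162 is not a perfect cube.
  y = 3: RHS = 503 is not a perfect cube.
  y = -3: RHS = -523 is not a perfect cube.
Continuing the search up to |y| = 35 finds no solutions either.
No (x, y) in the scanned range satisfies the equation.

No integer solutions with |y| ≤ 35.


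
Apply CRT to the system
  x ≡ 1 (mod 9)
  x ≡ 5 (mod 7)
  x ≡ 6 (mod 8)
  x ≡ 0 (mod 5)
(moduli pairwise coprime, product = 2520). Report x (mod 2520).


Product of moduli M = 9 · 7 · 8 · 5 = 2520.
Merge one congruence at a time:
  Start: x ≡ 1 (mod 9).
  Combine with x ≡ 5 (mod 7); new modulus lcm = 63.
    Write x = 1 + 9·t and substitute into x ≡ 5 (mod 7): 9·t ≡ 5 − 1 = 4 (mod 7).
    Reduce coefficients mod 7: 2·t ≡ 4 (mod 7).
    The inverse of 2 mod 7 is 4 (since 2·4 = 8 = 1·7 + 1), so t ≡ 4·4 = 16 ≡ 2 (mod 7).
    Then x = 1 + 9·2 = 19, valid modulo lcm(9, 7) = 63: x ≡ 19 (mod 63).
  Combine with x ≡ 6 (mod 8); new modulus lcm = 504.
    Write x = 19 + 63·t and substitute into x ≡ 6 (mod 8): 63·t ≡ 6 − 19 = -13 (mod 8).
    Reduce coefficients mod 8: 7·t ≡ 3 (mod 8).
    The inverse of 7 mod 8 is 7 (since 7·7 = 49 = 6·8 + 1), so t ≡ 7·3 = 21 ≡ 5 (mod 8).
    Then x = 19 + 63·5 = 334, valid modulo lcm(63, 8) = 504: x ≡ 334 (mod 504).
  Combine with x ≡ 0 (mod 5); new modulus lcm = 2520.
    Write x = 334 + 504·t and substitute into x ≡ 0 (mod 5): 504·t ≡ 0 − 334 = -334 (mod 5).
    Reduce coefficients mod 5: 4·t ≡ 1 (mod 5).
    The inverse of 4 mod 5 is 4 (since 4·4 = 16 = 3·5 + 1), so t ≡ 4·1 = 4 ≡ 4 (mod 5).
    Then x = 334 + 504·4 = 2350, valid modulo lcm(504, 5) = 2520: x ≡ 2350 (mod 2520).
Verify against each original: 2350 mod 9 = 1, 2350 mod 7 = 5, 2350 mod 8 = 6, 2350 mod 5 = 0.

x ≡ 2350 (mod 2520).


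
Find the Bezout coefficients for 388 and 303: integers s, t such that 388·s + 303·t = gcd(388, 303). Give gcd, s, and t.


Euclidean algorithm on (388, 303) — divide until remainder is 0:
  388 = 1 · 303 + 85
  303 = 3 · 85 + 48
  85 = 1 · 48 + 37
  48 = 1 · 37 + 11
  37 = 3 · 11 + 4
  11 = 2 · 4 + 3
  4 = 1 · 3 + 1
  3 = 3 · 1 + 0
gcd(388, 303) = 1.
Track Bezout coefficients alongside the remainders: start with r₀ = 388 = a·1 + b·0 (s = 1, t = 0) and r₁ = 303 = a·0 + b·1 (s = 0, t = 1); each new remainder r_{k+1} = r_{k-1} − q_k·r_k inherits s_{k+1} = s_{k-1} − q_k·s_k, t_{k+1} = t_{k-1} − q_k·t_k, so r_k = a·s_k + b·t_k at every step:
  q = 1: r = 85, s = 1 − 1·0 = 1, t = 0 − 1·1 = -1  (check: 388·1 + 303·(-1) = 85)
  q = 3: r = 48, s = 0 − 3·1 = -3, t = 1 − 3·(-1) = 4  (check: 388·(-3) + 303·4 = 48)
  q = 1: r = 37, s = 1 − 1·(-3) = 4, t = -1 − 1·4 = -5  (check: 388·4 + 303·(-5) = 37)
  q = 1: r = 11, s = -3 − 1·4 = -7, t = 4 − 1·(-5) = 9  (check: 388·(-7) + 303·9 = 11)
  q = 3: r = 4, s = 4 − 3·(-7) = 25, t = -5 − 3·9 = -32  (check: 388·25 + 303·(-32) = 4)
  q = 2: r = 3, s = -7 − 2·25 = -57, t = 9 − 2·(-32) = 73  (check: 388·(-57) + 303·73 = 3)
  q = 1: r = 1, s = 25 − 1·(-57) = 82, t = -32 − 1·73 = -105  (check: 388·82 + 303·(-105) = 1)
The row with r = 1 (the gcd) gives the Bezout coefficients s = 82, t = -105.
Result: 388 · (82) + 303 · (-105) = 1.

gcd(388, 303) = 1; s = 82, t = -105 (check: 388·82 + 303·(-105) = 1).


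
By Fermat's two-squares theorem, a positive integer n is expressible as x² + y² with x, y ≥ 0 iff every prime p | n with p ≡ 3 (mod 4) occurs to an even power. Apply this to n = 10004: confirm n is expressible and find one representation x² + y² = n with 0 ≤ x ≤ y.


Step 1: Factor n = 10004 = 2^2 · 41 · 61.
Step 2: Check the mod-4 condition on each prime factor: 2 = 2 (special); 41 ≡ 1 (mod 4), exponent 1; 61 ≡ 1 (mod 4), exponent 1.
All primes ≡ 3 (mod 4) appear to even exponent (or don't appear), so by the two-squares theorem n IS expressible as a sum of two squares.
Step 3: Build a representation. Group n = k² · m with k = 2 and m = 41 · 61 = 2501 (a product of primes ≡ 1 (mod 4)); a representation of m scales to one of n via (k·x)² + (k·y)² = k²(x² + y²). Each prime p ≡ 1 (mod 4) is itself a sum of two squares; find a² by testing p − a² for a perfect square:
  41: 41 − 1² = 40, 41 − 2² = 37, 41 − 3² = 32, 41 − 4² = 25 = 5² ⇒ 41 = 4² + 5².
  61: 61 − 1² = 60, 61 − 2² = 57, 61 − 3² = 52, 61 − 4² = 45, 61 − 5² = 36 = 6² ⇒ 61 = 5² + 6².
  Combine using the Brahmagupta–Fibonacci identity (a² + b²)(c² + d²) = (ac − bd)² + (ad + bc)² = (ac + bd)² + (ad − bc)²:
  41 · 61 = 2501: from (4² + 5²)(5² + 6²), take (4·5 − 5·6, 4·6 + 5·5) = (20 − 30, 24 + 25) = (-10, 49); dropping signs (only squares matter) gives (10, 49); check 10² + 49² = 100 + 2401 = 2501 ✓.
  Scale by k = 2: (2·10, 2·49) = (20, 98).
Step 4: Order so x ≤ y and verify: 20² + 98² = 400 + 9604 = 10004 = n. ✓

n = 10004 = 20² + 98² (one valid representation with x ≤ y).


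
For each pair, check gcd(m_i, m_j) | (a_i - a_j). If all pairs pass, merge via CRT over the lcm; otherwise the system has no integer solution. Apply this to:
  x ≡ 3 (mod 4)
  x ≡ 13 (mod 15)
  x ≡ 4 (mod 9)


Moduli 4, 15, 9 are not pairwise coprime, so CRT works modulo lcm(m_i) when all pairwise compatibility conditions hold.
Pairwise compatibility: gcd(m_i, m_j) must divide a_i - a_j for every pair.
Merge one congruence at a time:
  Start: x ≡ 3 (mod 4).
  Combine with x ≡ 13 (mod 15): gcd(4, 15) = 1; 13 - 3 = 10, which IS divisible by 1, so compatible.
    Write x = 3 + 4·t and substitute into x ≡ 13 (mod 15): 4·t ≡ 13 − 3 = 10 (mod 15).
    The inverse of 4 mod 15 is 4 (since 4·4 = 16 = 1·15 + 1), so t ≡ 4·10 = 40 ≡ 10 (mod 15).
    Then x = 3 + 4·10 = 43, valid modulo lcm(4, 15) = 60: x ≡ 43 (mod 60).
  Combine with x ≡ 4 (mod 9): gcd(60, 9) = 3; 4 - 43 = -39, which IS divisible by 3, so compatible.
    Write x = 43 + 60·t and substitute into x ≡ 4 (mod 9): 60·t ≡ 4 − 43 = -39 (mod 9).
    Divide the congruence (and modulus) by g = 3: 20·t ≡ -13 (mod 3).
    Reduce coefficients mod 3: 2·t ≡ 2 (mod 3).
    The inverse of 2 mod 3 is 2 (since 2·2 = 4 = 1·3 + 1), so t ≡ 2·2 = 4 ≡ 1 (mod 3).
    Then x = 43 + 60·1 = 103, valid modulo lcm(60, 9) = 180: x ≡ 103 (mod 180).
Verify: 103 mod 4 = 3, 103 mod 15 = 13, 103 mod 9 = 4.

x ≡ 103 (mod 180).


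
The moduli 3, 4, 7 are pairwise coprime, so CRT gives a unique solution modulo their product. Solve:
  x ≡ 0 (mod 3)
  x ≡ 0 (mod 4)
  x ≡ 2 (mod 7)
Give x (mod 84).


Moduli 3, 4, 7 are pairwise coprime; by CRT there is a unique solution modulo M = 3 · 4 · 7 = 84.
Solve pairwise, accumulating the modulus:
  Start with x ≡ 0 (mod 3).
  Combine with x ≡ 0 (mod 4): since gcd(3, 4) = 1, we get a unique residue mod 12.
    Write x = 0 + 3·t and substitute into x ≡ 0 (mod 4): 3·t ≡ 0 − 0 = 0 (mod 4).
    The inverse of 3 mod 4 is 3 (since 3·3 = 9 = 2·4 + 1), so t ≡ 3·0 = 0 ≡ 0 (mod 4).
    Then x = 0 + 3·0 = 0, valid modulo lcm(3, 4) = 12: x ≡ 0 (mod 12).
  Combine with x ≡ 2 (mod 7): since gcd(12, 7) = 1, we get a unique residue mod 84.
    Write x = 0 + 12·t and substitute into x ≡ 2 (mod 7): 12·t ≡ 2 − 0 = 2 (mod 7).
    Reduce coefficients mod 7: 5·t ≡ 2 (mod 7).
    The inverse of 5 mod 7 is 3 (since 5·3 = 15 = 2·7 + 1), so t ≡ 3·2 = 6 ≡ 6 (mod 7).
    Then x = 0 + 12·6 = 72, valid modulo lcm(12, 7) = 84: x ≡ 72 (mod 84).
Verify: 72 mod 3 = 0 ✓, 72 mod 4 = 0 ✓, 72 mod 7 = 2 ✓.

x ≡ 72 (mod 84).


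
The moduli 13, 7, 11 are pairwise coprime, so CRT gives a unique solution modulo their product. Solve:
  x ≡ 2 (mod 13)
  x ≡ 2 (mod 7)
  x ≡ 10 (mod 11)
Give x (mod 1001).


Moduli 13, 7, 11 are pairwise coprime; by CRT there is a unique solution modulo M = 13 · 7 · 11 = 1001.
Solve pairwise, accumulating the modulus:
  Start with x ≡ 2 (mod 13).
  Combine with x ≡ 2 (mod 7): since gcd(13, 7) = 1, we get a unique residue mod 91.
    Write x = 2 + 13·t and substitute into x ≡ 2 (mod 7): 13·t ≡ 2 − 2 = 0 (mod 7).
    Reduce coefficients mod 7: 6·t ≡ 0 (mod 7).
    The inverse of 6 mod 7 is 6 (since 6·6 = 36 = 5·7 + 1), so t ≡ 6·0 = 0 ≡ 0 (mod 7).
    Then x = 2 + 13·0 = 2, valid modulo lcm(13, 7) = 91: x ≡ 2 (mod 91).
  Combine with x ≡ 10 (mod 11): since gcd(91, 11) = 1, we get a unique residue mod 1001.
    Write x = 2 + 91·t and substitute into x ≡ 10 (mod 11): 91·t ≡ 10 − 2 = 8 (mod 11).
    Reduce coefficients mod 11: 3·t ≡ 8 (mod 11).
    The inverse of 3 mod 11 is 4 (since 3·4 = 12 = 1·11 + 1), so t ≡ 4·8 = 32 ≡ 10 (mod 11).
    Then x = 2 + 91·10 = 912, valid modulo lcm(91, 11) = 1001: x ≡ 912 (mod 1001).
Verify: 912 mod 13 = 2 ✓, 912 mod 7 = 2 ✓, 912 mod 11 = 10 ✓.

x ≡ 912 (mod 1001).


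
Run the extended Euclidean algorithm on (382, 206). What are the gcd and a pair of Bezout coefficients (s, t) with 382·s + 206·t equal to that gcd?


Euclidean algorithm on (382, 206) — divide until remainder is 0:
  382 = 1 · 206 + 176
  206 = 1 · 176 + 30
  176 = 5 · 30 + 26
  30 = 1 · 26 + 4
  26 = 6 · 4 + 2
  4 = 2 · 2 + 0
gcd(382, 206) = 2.
Track Bezout coefficients alongside the remainders: start with r₀ = 382 = a·1 + b·0 (s = 1, t = 0) and r₁ = 206 = a·0 + b·1 (s = 0, t = 1); each new remainder r_{k+1} = r_{k-1} − q_k·r_k inherits s_{k+1} = s_{k-1} − q_k·s_k, t_{k+1} = t_{k-1} − q_k·t_k, so r_k = a·s_k + b·t_k at every step:
  q = 1: r = 176, s = 1 − 1·0 = 1, t = 0 − 1·1 = -1  (check: 382·1 + 206·(-1) = 176)
  q = 1: r = 30, s = 0 − 1·1 = -1, t = 1 − 1·(-1) = 2  (check: 382·(-1) + 206·2 = 30)
  q = 5: r = 26, s = 1 − 5·(-1) = 6, t = -1 − 5·2 = -11  (check: 382·6 + 206·(-11) = 26)
  q = 1: r = 4, s = -1 − 1·6 = -7, t = 2 − 1·(-11) = 13  (check: 382·(-7) + 206·13 = 4)
  q = 6: r = 2, s = 6 − 6·(-7) = 48, t = -11 − 6·13 = -89  (check: 382·48 + 206·(-89) = 2)
The row with r = 2 (the gcd) gives the Bezout coefficients s = 48, t = -89.
Result: 382 · (48) + 206 · (-89) = 2.

gcd(382, 206) = 2; s = 48, t = -89 (check: 382·48 + 206·(-89) = 2).


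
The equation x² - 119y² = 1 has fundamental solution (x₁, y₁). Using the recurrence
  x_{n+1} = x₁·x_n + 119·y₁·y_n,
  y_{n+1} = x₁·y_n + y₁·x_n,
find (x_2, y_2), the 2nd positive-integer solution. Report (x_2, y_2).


Step 1: Find the fundamental solution (x₁, y₁) of x² - 119y² = 1.
  Expand √119 as a continued fraction. a₀ = ⌊√119⌋ = 10; iterate m_{k+1} = d_k·a_k − m_k, d_{k+1} = (119 − m_{k+1}²)/d_k, a_{k+1} = ⌊(a₀ + m_{k+1})/d_{k+1}⌋ (starting m₀ = 0, d₀ = 1), with convergents p_k = a_k·p_{k-1} + p_{k-2}, q_k = a_k·q_{k-1} + q_{k-2} (p₋₁ = 1, q₋₁ = 0):
  k = 0: a₀ = 10; p₀/q₀ = 10/1; p₀² − 119·q₀² = 100 − 119 = -19.
  k = 1: m = 10, d = 19, a = ⌊(10 + 10)/19⌋ = 1; p/q = (1·10 + 1)/(1·1 + 0) = 11/1; p² − 119·q² = 121 − 119 = 2.
  k = 2: m = 9, d = 2, a = ⌊(10 + 9)/2⌋ = 9; p/q = (9·11 + 10)/(9·1 + 1) = 109/10; p² − 119·q² = 11881 − 11900 = -19.
  k = 3: m = 9, d = 19, a = ⌊(10 + 9)/19⌋ = 1; p/q = (1·109 + 11)/(1·10 + 1) = 120/11; p² − 119·q² = 14400 − 14399 = 1.
  The first convergent with p² − 119·q² = 1 gives the fundamental solution (x₁, y₁) = (120, 11).
Step 2: Apply the recurrence (x_{n+1}, y_{n+1}) = (x₁x_n + 119y₁y_n, x₁y_n + y₁x_n) repeatedly.
  From (x_1, y_1) = (120, 11): x_2 = 120·120 + 119·11·11 = 28799; y_2 = 120·11 + 11·120 = 2640.
Step 3: Verify x_2² - 119·y_2² = 829382401 - 829382400 = 1 (should be 1). ✓

(x_1, y_1) = (120, 11); (x_2, y_2) = (28799, 2640).


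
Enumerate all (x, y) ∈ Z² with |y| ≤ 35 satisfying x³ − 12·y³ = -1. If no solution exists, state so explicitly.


The equation is x³ - 12y³ = -1. For fixed y, x³ = 12·y³ − 1, so a solution requires the RHS to be a perfect cube.
Strategy: iterate y from -35 to 35, compute RHS = 12·y³ − 1, and check whether it is a (positive or negative) perfect cube.
Check small values of y:
  y = 0: RHS = -1 = (-1)³ ⇒ x = -1 works.
  y = 1: RHS = 11 is not a perfect cube.
  y = -1: RHS = -13 is not a perfect cube.
  y = 2: RHS = 95 is not a perfect cube.
  y = -2: RHS = -97 is not a perfect cube.
  y = 3: RHS = 323 is not a perfect cube.
  y = -3: RHS = -325 is not a perfect cube.
Continuing the search up to |y| = 35 finds no further solutions beyond those listed.
Collected solutions: (-1, 0).

Solutions (with |y| ≤ 35): (-1, 0).


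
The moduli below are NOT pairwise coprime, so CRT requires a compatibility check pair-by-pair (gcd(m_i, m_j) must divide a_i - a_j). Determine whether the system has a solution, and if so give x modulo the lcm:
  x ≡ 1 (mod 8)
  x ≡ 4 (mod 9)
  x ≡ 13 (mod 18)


Moduli 8, 9, 18 are not pairwise coprime, so CRT works modulo lcm(m_i) when all pairwise compatibility conditions hold.
Pairwise compatibility: gcd(m_i, m_j) must divide a_i - a_j for every pair.
Merge one congruence at a time:
  Start: x ≡ 1 (mod 8).
  Combine with x ≡ 4 (mod 9): gcd(8, 9) = 1; 4 - 1 = 3, which IS divisible by 1, so compatible.
    Write x = 1 + 8·t and substitute into x ≡ 4 (mod 9): 8·t ≡ 4 − 1 = 3 (mod 9).
    The inverse of 8 mod 9 is 8 (since 8·8 = 64 = 7·9 + 1), so t ≡ 8·3 = 24 ≡ 6 (mod 9).
    Then x = 1 + 8·6 = 49, valid modulo lcm(8, 9) = 72: x ≡ 49 (mod 72).
  Combine with x ≡ 13 (mod 18): gcd(72, 18) = 18; 13 - 49 = -36, which IS divisible by 18, so compatible.
    Write x = 49 + 72·t and substitute into x ≡ 13 (mod 18): 72·t ≡ 13 − 49 = -36 (mod 18).
    Divide the congruence (and modulus) by g = 18: 4·t ≡ -2 (mod 1).
    Modulo 1 every t works; take t = 0.
    Then x = 49 + 72·0 = 49, valid modulo lcm(72, 18) = 72: x ≡ 49 (mod 72).
Verify: 49 mod 8 = 1, 49 mod 9 = 4, 49 mod 18 = 13.

x ≡ 49 (mod 72).


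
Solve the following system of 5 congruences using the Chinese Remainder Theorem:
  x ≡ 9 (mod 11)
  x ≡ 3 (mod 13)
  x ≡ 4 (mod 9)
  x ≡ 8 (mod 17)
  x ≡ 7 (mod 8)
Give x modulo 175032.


Product of moduli M = 11 · 13 · 9 · 17 · 8 = 175032.
Merge one congruence at a time:
  Start: x ≡ 9 (mod 11).
  Combine with x ≡ 3 (mod 13); new modulus lcm = 143.
    Write x = 9 + 11·t and substitute into x ≡ 3 (mod 13): 11·t ≡ 3 − 9 = -6 (mod 13).
    Reduce coefficients mod 13: 11·t ≡ 7 (mod 13).
    The inverse of 11 mod 13 is 6 (since 11·6 = 66 = 5·13 + 1), so t ≡ 6·7 = 42 ≡ 3 (mod 13).
    Then x = 9 + 11·3 = 42, valid modulo lcm(11, 13) = 143: x ≡ 42 (mod 143).
  Combine with x ≡ 4 (mod 9); new modulus lcm = 1287.
    Write x = 42 + 143·t and substitute into x ≡ 4 (mod 9): 143·t ≡ 4 − 42 = -38 (mod 9).
    Reduce coefficients mod 9: 8·t ≡ 7 (mod 9).
    The inverse of 8 mod 9 is 8 (since 8·8 = 64 = 7·9 + 1), so t ≡ 8·7 = 56 ≡ 2 (mod 9).
    Then x = 42 + 143·2 = 328, valid modulo lcm(143, 9) = 1287: x ≡ 328 (mod 1287).
  Combine with x ≡ 8 (mod 17); new modulus lcm = 21879.
    Write x = 328 + 1287·t and substitute into x ≡ 8 (mod 17): 1287·t ≡ 8 − 328 = -320 (mod 17).
    Reduce coefficients mod 17: 12·t ≡ 3 (mod 17).
    The inverse of 12 mod 17 is 10 (since 12·10 = 120 = 7·17 + 1), so t ≡ 10·3 = 30 ≡ 13 (mod 17).
    Then x = 328 + 1287·13 = 17059, valid modulo lcm(1287, 17) = 21879: x ≡ 17059 (mod 21879).
  Combine with x ≡ 7 (mod 8); new modulus lcm = 175032.
    Write x = 17059 + 21879·t and substitute into x ≡ 7 (mod 8): 21879·t ≡ 7 − 17059 = -17052 (mod 8).
    Reduce coefficients mod 8: 7·t ≡ 4 (mod 8).
    The inverse of 7 mod 8 is 7 (since 7·7 = 49 = 6·8 + 1), so t ≡ 7·4 = 28 ≡ 4 (mod 8).
    Then x = 17059 + 21879·4 = 104575, valid modulo lcm(21879, 8) = 175032: x ≡ 104575 (mod 175032).
Verify against each original: 104575 mod 11 = 9, 104575 mod 13 = 3, 104575 mod 9 = 4, 104575 mod 17 = 8, 104575 mod 8 = 7.

x ≡ 104575 (mod 175032).


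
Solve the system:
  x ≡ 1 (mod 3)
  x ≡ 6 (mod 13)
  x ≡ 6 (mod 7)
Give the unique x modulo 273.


Moduli 3, 13, 7 are pairwise coprime; by CRT there is a unique solution modulo M = 3 · 13 · 7 = 273.
Solve pairwise, accumulating the modulus:
  Start with x ≡ 1 (mod 3).
  Combine with x ≡ 6 (mod 13): since gcd(3, 13) = 1, we get a unique residue mod 39.
    Write x = 1 + 3·t and substitute into x ≡ 6 (mod 13): 3·t ≡ 6 − 1 = 5 (mod 13).
    The inverse of 3 mod 13 is 9 (since 3·9 = 27 = 2·13 + 1), so t ≡ 9·5 = 45 ≡ 6 (mod 13).
    Then x = 1 + 3·6 = 19, valid modulo lcm(3, 13) = 39: x ≡ 19 (mod 39).
  Combine with x ≡ 6 (mod 7): since gcd(39, 7) = 1, we get a unique residue mod 273.
    Write x = 19 + 39·t and substitute into x ≡ 6 (mod 7): 39·t ≡ 6 − 19 = -13 (mod 7).
    Reduce coefficients mod 7: 4·t ≡ 1 (mod 7).
    The inverse of 4 mod 7 is 2 (since 4·2 = 8 = 1·7 + 1), so t ≡ 2·1 = 2 ≡ 2 (mod 7).
    Then x = 19 + 39·2 = 97, valid modulo lcm(39, 7) = 273: x ≡ 97 (mod 273).
Verify: 97 mod 3 = 1 ✓, 97 mod 13 = 6 ✓, 97 mod 7 = 6 ✓.

x ≡ 97 (mod 273).


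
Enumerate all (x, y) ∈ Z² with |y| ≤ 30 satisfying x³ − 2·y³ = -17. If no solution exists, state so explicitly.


The equation is x³ - 2y³ = -17. For fixed y, x³ = 2·y³ − 17, so a solution requires the RHS to be a perfect cube.
Strategy: iterate y from -30 to 30, compute RHS = 2·y³ − 17, and check whether it is a (positive or negative) perfect cube.
Check small values of y:
  y = 0: RHS = -17 is not a perfect cube.
  y = 1: RHS = -15 is not a perfect cube.
  y = -1: RHS = -19 is not a perfect cube.
  y = 2: RHS = -1 = (-1)³ ⇒ x = -1 works.
  y = -2: RHS = -33 is not a perfect cube.
  y = 3: RHS = 37 is not a perfect cube.
  y = -3: RHS = -71 is not a perfect cube.
Continuing the search up to |y| = 30 finds no further solutions beyond those listed.
Collected solutions: (-1, 2).

Solutions (with |y| ≤ 30): (-1, 2).
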